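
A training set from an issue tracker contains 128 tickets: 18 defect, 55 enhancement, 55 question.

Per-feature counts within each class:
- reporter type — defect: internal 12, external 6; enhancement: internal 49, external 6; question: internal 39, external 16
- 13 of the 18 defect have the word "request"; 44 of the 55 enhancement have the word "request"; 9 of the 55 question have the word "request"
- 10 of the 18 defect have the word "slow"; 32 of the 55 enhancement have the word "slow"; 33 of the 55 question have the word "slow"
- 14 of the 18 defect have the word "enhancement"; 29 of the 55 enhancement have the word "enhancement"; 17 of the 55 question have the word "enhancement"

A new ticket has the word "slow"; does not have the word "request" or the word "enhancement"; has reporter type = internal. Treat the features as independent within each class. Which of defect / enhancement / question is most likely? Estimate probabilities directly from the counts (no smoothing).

question

defect: (18/128) × (12/18) × (5/18) × (10/18) × (4/18) ≈ 0.00321502
enhancement: (55/128) × (49/55) × (11/55) × (32/55) × (26/55) ≈ 0.0210579
question: (55/128) × (39/55) × (46/55) × (33/55) × (38/55) ≈ 0.105638
Highest score → question.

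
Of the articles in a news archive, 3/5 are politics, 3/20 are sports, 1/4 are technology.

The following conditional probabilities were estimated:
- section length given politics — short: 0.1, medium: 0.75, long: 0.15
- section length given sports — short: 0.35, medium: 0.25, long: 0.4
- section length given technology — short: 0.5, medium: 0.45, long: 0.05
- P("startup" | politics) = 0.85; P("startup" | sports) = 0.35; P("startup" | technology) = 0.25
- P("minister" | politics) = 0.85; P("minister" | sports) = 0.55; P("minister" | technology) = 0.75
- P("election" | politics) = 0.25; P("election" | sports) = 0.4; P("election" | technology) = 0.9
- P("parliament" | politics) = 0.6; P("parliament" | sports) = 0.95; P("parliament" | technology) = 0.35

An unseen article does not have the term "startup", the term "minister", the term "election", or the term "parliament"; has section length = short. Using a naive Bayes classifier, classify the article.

technology

politics: 0.6 × 0.1 × (1−0.85) × (1−0.85) × (1−0.25) × (1−0.6) = 0.000405
sports: 0.15 × 0.35 × (1−0.35) × (1−0.55) × (1−0.4) × (1−0.95) = 0.0004606875
technology: 0.25 × 0.5 × (1−0.25) × (1−0.75) × (1−0.9) × (1−0.35) = 0.0015234375
Highest score → technology.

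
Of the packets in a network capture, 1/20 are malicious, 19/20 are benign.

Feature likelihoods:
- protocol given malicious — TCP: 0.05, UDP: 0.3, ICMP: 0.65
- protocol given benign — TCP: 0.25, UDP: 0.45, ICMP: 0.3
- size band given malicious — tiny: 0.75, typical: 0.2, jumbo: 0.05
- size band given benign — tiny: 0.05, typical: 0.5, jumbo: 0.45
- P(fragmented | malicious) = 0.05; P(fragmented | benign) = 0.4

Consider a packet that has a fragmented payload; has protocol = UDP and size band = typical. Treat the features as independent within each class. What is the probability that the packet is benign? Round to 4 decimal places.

malicious: 0.05 × 0.3 × 0.2 × 0.05 = 0.00015
benign: 0.95 × 0.45 × 0.5 × 0.4 = 0.0855
P(benign | x) = 0.0855 / 0.08565 ≈ 0.9982

0.9982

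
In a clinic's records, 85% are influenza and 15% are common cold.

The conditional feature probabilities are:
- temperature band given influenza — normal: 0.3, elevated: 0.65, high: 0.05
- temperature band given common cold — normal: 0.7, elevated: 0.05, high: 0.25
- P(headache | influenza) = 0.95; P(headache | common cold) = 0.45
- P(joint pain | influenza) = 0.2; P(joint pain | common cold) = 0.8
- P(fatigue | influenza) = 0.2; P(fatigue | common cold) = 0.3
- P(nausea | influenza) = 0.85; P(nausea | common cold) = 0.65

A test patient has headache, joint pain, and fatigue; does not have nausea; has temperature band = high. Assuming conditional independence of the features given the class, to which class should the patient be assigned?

influenza: 0.85 × 0.05 × 0.95 × 0.2 × 0.2 × (1−0.85) = 0.00024225
common cold: 0.15 × 0.25 × 0.45 × 0.8 × 0.3 × (1−0.65) = 0.0014175
Highest score → common cold.

common cold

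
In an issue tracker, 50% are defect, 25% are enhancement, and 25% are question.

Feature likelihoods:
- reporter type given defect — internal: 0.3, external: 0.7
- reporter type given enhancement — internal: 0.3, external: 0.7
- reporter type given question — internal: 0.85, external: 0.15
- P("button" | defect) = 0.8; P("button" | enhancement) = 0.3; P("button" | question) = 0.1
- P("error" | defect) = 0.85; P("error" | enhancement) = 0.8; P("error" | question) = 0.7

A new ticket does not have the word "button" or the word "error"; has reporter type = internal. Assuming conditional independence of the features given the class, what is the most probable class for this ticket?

question

defect: 0.5 × 0.3 × (1−0.8) × (1−0.85) = 0.0045
enhancement: 0.25 × 0.3 × (1−0.3) × (1−0.8) = 0.0105
question: 0.25 × 0.85 × (1−0.1) × (1−0.7) = 0.057375
Highest score → question.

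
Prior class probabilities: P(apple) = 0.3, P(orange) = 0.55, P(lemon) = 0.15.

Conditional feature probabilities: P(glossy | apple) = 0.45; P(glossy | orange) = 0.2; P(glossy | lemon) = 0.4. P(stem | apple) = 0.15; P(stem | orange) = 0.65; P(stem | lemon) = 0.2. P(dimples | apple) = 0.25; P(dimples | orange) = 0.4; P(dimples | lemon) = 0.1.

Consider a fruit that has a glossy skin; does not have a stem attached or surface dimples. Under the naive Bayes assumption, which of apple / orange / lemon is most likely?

apple: 0.3 × 0.45 × (1−0.15) × (1−0.25) = 0.0860625
orange: 0.55 × 0.2 × (1−0.65) × (1−0.4) = 0.0231
lemon: 0.15 × 0.4 × (1−0.2) × (1−0.1) = 0.0432
Highest score → apple.

apple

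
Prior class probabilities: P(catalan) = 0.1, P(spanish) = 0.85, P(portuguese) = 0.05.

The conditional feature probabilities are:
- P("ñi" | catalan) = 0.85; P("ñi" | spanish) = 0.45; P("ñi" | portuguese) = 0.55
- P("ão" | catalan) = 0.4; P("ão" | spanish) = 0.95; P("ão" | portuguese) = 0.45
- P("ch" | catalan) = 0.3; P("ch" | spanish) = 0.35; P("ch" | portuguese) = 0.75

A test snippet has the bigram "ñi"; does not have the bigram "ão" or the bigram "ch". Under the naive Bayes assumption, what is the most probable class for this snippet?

catalan

catalan: 0.1 × 0.85 × (1−0.4) × (1−0.3) = 0.0357
spanish: 0.85 × 0.45 × (1−0.95) × (1−0.35) = 0.01243125
portuguese: 0.05 × 0.55 × (1−0.45) × (1−0.75) = 0.00378125
Highest score → catalan.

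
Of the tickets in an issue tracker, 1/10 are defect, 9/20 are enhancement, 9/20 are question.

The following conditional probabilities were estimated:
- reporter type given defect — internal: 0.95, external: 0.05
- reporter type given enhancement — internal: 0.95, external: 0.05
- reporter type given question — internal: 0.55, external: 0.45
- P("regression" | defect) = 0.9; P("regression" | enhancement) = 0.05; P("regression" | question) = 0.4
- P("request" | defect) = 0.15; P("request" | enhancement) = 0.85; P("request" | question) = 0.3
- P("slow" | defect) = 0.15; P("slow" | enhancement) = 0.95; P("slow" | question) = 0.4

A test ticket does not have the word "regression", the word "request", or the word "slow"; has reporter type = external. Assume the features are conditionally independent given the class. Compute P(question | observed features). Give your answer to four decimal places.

defect: 0.1 × 0.05 × (1−0.9) × (1−0.15) × (1−0.15) = 0.00036125
enhancement: 0.45 × 0.05 × (1−0.05) × (1−0.85) × (1−0.95) = 0.0001603125
question: 0.45 × 0.45 × (1−0.4) × (1−0.3) × (1−0.4) = 0.05103
P(question | x) = 0.05103 / 0.0515515625 ≈ 0.9899

0.9899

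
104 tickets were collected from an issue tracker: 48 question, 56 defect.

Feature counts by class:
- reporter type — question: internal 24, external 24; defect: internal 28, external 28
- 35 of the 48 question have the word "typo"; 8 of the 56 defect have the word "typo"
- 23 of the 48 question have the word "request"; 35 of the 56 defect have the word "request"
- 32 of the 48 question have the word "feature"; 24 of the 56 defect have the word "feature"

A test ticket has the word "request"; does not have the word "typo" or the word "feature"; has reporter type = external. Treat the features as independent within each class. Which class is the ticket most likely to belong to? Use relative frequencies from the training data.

question: (48/104) × (24/48) × (13/48) × (23/48) × (16/48) ≈ 0.00998264
defect: (56/104) × (28/56) × (48/56) × (35/56) × (32/56) ≈ 0.0824176
Highest score → defect.

defect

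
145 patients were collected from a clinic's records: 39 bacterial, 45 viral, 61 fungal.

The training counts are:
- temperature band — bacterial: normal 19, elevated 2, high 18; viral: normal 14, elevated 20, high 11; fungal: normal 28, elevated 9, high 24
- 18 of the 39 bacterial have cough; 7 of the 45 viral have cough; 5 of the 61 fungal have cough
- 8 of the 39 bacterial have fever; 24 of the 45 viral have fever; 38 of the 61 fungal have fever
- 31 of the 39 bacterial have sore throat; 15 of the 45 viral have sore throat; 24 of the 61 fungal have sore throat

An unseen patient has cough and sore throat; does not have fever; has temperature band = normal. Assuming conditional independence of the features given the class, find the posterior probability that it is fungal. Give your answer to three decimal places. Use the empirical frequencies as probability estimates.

0.055

bacterial: (39/145) × (19/39) × (18/39) × (31/39) × (31/39) ≈ 0.0382109
viral: (45/145) × (14/45) × (7/45) × (21/45) × (15/45) ≈ 0.00233631
fungal: (61/145) × (28/61) × (5/61) × (23/61) × (24/61) ≈ 0.00234806
P(fungal | x) = 0.00234806 / 0.04289527 ≈ 0.055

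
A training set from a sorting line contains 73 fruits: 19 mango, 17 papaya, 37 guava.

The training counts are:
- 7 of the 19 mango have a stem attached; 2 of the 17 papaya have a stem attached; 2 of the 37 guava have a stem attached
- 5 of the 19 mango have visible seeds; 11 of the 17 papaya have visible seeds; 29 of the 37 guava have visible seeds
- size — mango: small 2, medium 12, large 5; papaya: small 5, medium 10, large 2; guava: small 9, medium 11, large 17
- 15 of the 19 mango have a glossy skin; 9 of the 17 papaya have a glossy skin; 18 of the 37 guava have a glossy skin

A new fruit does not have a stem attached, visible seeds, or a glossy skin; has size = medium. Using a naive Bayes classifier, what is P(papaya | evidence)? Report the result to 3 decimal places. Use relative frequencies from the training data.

mango: (19/73) × (12/19) × (14/19) × (12/19) × (4/19) ≈ 0.0161052
papaya: (17/73) × (15/17) × (6/17) × (10/17) × (8/17) ≈ 0.0200753
guava: (37/73) × (35/37) × (8/37) × (11/37) × (19/37) ≈ 0.0158262
P(papaya | x) = 0.0200753 / 0.0520067 ≈ 0.386

0.386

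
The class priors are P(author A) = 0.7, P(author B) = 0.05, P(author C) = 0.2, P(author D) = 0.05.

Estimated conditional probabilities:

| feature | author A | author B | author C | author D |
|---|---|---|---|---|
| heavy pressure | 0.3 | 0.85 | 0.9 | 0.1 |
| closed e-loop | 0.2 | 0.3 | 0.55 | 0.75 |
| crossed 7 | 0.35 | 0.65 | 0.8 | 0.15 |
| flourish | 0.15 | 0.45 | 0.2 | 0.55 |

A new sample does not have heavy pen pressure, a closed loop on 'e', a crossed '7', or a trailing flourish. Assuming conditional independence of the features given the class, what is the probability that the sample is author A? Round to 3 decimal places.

author A: 0.7 × (1−0.3) × (1−0.2) × (1−0.35) × (1−0.15) = 0.21658
author B: 0.05 × (1−0.85) × (1−0.3) × (1−0.65) × (1−0.45) = 0.001010625
author C: 0.2 × (1−0.9) × (1−0.55) × (1−0.8) × (1−0.2) = 0.00144
author D: 0.05 × (1−0.1) × (1−0.75) × (1−0.15) × (1−0.55) = 0.004303125
P(author A | x) = 0.21658 / 0.22333375 ≈ 0.970

0.970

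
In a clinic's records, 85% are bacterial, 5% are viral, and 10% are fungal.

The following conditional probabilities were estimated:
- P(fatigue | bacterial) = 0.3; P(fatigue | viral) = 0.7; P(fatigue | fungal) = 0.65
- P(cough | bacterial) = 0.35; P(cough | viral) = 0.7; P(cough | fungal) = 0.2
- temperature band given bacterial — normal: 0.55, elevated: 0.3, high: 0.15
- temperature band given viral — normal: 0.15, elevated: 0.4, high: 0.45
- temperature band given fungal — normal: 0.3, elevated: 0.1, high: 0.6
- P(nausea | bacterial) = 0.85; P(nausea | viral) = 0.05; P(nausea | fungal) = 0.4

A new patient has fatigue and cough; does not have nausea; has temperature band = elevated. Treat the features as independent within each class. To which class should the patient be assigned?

viral

bacterial: 0.85 × 0.3 × 0.35 × 0.3 × (1−0.85) = 0.00401625
viral: 0.05 × 0.7 × 0.7 × 0.4 × (1−0.05) = 0.00931
fungal: 0.1 × 0.65 × 0.2 × 0.1 × (1−0.4) = 0.00078
Highest score → viral.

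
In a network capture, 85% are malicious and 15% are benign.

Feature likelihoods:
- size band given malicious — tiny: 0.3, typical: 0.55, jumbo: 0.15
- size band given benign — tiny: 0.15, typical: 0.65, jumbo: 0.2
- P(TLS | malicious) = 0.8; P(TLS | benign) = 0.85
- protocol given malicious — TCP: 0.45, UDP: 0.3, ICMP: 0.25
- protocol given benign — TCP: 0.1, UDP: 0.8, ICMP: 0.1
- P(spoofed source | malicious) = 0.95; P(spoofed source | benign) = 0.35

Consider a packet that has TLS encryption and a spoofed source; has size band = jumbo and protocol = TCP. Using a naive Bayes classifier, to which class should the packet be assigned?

malicious

malicious: 0.85 × 0.15 × 0.8 × 0.45 × 0.95 = 0.043605
benign: 0.15 × 0.2 × 0.85 × 0.1 × 0.35 = 0.0008925
Highest score → malicious.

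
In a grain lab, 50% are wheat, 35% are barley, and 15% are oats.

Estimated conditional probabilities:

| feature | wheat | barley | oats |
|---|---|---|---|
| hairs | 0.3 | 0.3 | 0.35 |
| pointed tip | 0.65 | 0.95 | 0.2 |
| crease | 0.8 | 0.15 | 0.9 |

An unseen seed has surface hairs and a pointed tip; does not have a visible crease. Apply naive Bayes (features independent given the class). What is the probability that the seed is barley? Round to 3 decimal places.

0.805

wheat: 0.5 × 0.3 × 0.65 × (1−0.8) = 0.0195
barley: 0.35 × 0.3 × 0.95 × (1−0.15) = 0.0847875
oats: 0.15 × 0.35 × 0.2 × (1−0.9) = 0.00105
P(barley | x) = 0.0847875 / 0.1053375 ≈ 0.805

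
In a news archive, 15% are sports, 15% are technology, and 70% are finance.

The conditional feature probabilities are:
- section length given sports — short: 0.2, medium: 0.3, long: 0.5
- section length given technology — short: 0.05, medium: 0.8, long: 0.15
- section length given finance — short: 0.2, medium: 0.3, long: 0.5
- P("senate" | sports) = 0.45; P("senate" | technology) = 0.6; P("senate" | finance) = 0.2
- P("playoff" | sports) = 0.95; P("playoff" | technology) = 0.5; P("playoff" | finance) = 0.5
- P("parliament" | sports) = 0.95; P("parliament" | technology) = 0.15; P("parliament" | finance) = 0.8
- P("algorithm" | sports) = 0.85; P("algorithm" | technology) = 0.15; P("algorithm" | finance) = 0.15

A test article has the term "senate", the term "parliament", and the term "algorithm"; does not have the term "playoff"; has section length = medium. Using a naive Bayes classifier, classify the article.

finance

sports: 0.15 × 0.3 × 0.45 × (1−0.95) × 0.95 × 0.85 = 0.00081759375
technology: 0.15 × 0.8 × 0.6 × (1−0.5) × 0.15 × 0.15 = 0.00081
finance: 0.7 × 0.3 × 0.2 × (1−0.5) × 0.8 × 0.15 = 0.00252
Highest score → finance.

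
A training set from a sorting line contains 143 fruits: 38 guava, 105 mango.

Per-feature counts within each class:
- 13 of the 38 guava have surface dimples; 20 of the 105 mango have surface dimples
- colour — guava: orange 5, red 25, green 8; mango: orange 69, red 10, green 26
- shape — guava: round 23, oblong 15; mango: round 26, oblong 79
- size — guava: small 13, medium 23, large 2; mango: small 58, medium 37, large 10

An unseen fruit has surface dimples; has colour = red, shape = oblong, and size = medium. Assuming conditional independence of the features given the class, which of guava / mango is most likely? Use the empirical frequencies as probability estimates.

guava: (38/143) × (13/38) × (25/38) × (15/38) × (23/38) ≈ 0.0142895
mango: (105/143) × (20/105) × (10/105) × (79/105) × (37/105) ≈ 0.00353146
Highest score → guava.

guava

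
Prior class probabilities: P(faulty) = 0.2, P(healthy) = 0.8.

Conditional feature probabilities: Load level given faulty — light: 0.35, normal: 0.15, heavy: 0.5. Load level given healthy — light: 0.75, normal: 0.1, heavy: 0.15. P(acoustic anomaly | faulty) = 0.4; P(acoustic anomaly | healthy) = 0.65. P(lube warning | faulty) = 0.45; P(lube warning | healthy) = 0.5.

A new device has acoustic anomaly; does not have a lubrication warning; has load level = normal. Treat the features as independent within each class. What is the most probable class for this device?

healthy

faulty: 0.2 × 0.15 × 0.4 × (1−0.45) = 0.0066
healthy: 0.8 × 0.1 × 0.65 × (1−0.5) = 0.026
Highest score → healthy.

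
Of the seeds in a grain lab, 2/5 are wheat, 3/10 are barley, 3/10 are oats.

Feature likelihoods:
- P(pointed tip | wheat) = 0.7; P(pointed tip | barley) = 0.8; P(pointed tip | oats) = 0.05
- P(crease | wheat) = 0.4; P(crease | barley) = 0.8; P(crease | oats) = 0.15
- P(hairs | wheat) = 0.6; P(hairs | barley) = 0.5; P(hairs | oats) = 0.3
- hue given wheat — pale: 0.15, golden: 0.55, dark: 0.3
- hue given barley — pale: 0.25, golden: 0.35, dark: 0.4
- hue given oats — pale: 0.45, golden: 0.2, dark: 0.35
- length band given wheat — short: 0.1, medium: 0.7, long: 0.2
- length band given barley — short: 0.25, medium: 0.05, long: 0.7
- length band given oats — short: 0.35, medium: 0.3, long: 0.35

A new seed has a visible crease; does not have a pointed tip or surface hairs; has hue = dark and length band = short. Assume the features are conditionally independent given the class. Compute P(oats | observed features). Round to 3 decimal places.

wheat: 0.4 × (1−0.7) × 0.4 × (1−0.6) × 0.3 × 0.1 = 0.000576
barley: 0.3 × (1−0.8) × 0.8 × (1−0.5) × 0.4 × 0.25 = 0.0024
oats: 0.3 × (1−0.05) × 0.15 × (1−0.3) × 0.35 × 0.35 = 0.0036658125
P(oats | x) = 0.0036658125 / 0.0066418125 ≈ 0.552

0.552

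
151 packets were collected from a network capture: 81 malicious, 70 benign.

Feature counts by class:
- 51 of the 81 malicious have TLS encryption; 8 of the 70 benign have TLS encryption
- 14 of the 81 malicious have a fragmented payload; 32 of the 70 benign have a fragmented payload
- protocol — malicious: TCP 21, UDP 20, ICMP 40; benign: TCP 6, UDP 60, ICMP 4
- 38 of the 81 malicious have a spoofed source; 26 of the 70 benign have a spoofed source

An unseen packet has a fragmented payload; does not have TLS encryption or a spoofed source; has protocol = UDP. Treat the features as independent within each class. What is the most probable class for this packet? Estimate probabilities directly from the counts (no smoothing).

benign

malicious: (81/151) × (30/81) × (14/81) × (20/81) × (43/81) ≈ 0.00450107
benign: (70/151) × (62/70) × (32/70) × (60/70) × (44/70) ≈ 0.101129
Highest score → benign.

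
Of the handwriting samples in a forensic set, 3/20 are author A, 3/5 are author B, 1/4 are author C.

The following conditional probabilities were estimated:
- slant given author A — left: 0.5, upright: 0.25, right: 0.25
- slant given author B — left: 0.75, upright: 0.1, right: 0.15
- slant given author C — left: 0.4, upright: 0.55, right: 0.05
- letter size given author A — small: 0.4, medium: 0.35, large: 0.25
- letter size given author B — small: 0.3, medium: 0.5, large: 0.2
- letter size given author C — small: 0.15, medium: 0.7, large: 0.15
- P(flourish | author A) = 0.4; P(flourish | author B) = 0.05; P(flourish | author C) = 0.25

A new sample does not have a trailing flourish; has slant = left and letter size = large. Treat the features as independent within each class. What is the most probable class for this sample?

author B

author A: 0.15 × 0.5 × 0.25 × (1−0.4) = 0.01125
author B: 0.6 × 0.75 × 0.2 × (1−0.05) = 0.0855
author C: 0.25 × 0.4 × 0.15 × (1−0.25) = 0.01125
Highest score → author B.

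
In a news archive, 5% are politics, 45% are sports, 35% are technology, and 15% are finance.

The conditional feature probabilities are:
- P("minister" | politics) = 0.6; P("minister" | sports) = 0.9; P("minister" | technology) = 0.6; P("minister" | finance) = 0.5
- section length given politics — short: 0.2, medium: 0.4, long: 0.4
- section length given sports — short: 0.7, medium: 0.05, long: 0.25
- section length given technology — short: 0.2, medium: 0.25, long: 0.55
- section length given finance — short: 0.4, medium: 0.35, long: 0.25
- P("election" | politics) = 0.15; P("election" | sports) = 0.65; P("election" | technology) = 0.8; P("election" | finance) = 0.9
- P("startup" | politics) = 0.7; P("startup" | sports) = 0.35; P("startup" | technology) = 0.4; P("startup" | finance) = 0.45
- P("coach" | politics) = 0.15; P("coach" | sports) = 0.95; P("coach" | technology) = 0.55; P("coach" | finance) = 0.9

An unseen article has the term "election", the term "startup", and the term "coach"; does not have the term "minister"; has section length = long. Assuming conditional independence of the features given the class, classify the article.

technology

politics: 0.05 × (1−0.6) × 0.4 × 0.15 × 0.7 × 0.15 = 0.000126
sports: 0.45 × (1−0.9) × 0.25 × 0.65 × 0.35 × 0.95 = 0.00243140625
technology: 0.35 × (1−0.6) × 0.55 × 0.8 × 0.4 × 0.55 = 0.013552
finance: 0.15 × (1−0.5) × 0.25 × 0.9 × 0.45 × 0.9 = 0.006834375
Highest score → technology.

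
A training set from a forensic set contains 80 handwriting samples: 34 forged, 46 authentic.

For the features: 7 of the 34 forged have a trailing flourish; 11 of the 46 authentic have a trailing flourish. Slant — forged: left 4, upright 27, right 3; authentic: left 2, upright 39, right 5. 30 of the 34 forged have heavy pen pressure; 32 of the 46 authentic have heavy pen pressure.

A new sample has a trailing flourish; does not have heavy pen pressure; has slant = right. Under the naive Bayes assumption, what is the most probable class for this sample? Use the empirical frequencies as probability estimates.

authentic

forged: (34/80) × (7/34) × (3/34) × (4/34) ≈ 0.000908304
authentic: (46/80) × (11/46) × (5/46) × (14/46) ≈ 0.00454868
Highest score → authentic.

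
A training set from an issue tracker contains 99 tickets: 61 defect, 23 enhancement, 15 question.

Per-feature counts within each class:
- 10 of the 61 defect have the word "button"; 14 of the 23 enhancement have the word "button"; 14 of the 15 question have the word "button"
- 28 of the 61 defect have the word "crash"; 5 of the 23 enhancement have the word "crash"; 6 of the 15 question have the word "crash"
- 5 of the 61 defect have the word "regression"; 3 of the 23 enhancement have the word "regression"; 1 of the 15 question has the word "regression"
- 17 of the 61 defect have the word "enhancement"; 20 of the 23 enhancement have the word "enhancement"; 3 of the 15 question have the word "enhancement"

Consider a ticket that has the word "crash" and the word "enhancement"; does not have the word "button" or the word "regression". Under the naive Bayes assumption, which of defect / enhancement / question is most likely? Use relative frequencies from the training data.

defect: (61/99) × (51/61) × (28/61) × (56/61) × (17/61) ≈ 0.0604979
enhancement: (23/99) × (9/23) × (5/23) × (20/23) × (20/23) ≈ 0.0149436
question: (15/99) × (1/15) × (6/15) × (14/15) × (3/15) ≈ 0.000754209
Highest score → defect.

defect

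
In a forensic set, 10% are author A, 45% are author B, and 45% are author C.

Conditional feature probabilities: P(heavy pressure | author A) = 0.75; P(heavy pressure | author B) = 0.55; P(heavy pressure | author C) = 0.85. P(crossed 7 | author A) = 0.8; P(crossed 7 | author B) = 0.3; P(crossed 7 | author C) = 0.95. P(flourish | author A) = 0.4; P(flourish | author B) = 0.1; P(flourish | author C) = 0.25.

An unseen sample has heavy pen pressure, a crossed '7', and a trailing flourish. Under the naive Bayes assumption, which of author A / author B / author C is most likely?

author A: 0.1 × 0.75 × 0.8 × 0.4 = 0.024
author B: 0.45 × 0.55 × 0.3 × 0.1 = 0.007425
author C: 0.45 × 0.85 × 0.95 × 0.25 = 0.09084375
Highest score → author C.

author C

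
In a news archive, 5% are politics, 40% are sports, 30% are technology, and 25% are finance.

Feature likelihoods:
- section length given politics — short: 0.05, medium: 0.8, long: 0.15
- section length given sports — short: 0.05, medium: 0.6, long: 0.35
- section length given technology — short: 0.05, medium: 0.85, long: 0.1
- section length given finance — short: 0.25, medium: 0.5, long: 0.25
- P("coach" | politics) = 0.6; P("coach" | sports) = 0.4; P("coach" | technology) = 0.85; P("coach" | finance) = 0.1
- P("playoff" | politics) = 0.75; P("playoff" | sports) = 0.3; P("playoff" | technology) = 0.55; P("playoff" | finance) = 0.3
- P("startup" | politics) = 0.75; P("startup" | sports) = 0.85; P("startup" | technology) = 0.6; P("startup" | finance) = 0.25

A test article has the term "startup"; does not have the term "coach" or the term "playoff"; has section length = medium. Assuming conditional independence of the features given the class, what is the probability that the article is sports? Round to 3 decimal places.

politics: 0.05 × 0.8 × (1−0.6) × (1−0.75) × 0.75 = 0.003
sports: 0.4 × 0.6 × (1−0.4) × (1−0.3) × 0.85 = 0.08568
technology: 0.3 × 0.85 × (1−0.85) × (1−0.55) × 0.6 = 0.0103275
finance: 0.25 × 0.5 × (1−0.1) × (1−0.3) × 0.25 = 0.0196875
P(sports | x) = 0.08568 / 0.118695 ≈ 0.722

0.722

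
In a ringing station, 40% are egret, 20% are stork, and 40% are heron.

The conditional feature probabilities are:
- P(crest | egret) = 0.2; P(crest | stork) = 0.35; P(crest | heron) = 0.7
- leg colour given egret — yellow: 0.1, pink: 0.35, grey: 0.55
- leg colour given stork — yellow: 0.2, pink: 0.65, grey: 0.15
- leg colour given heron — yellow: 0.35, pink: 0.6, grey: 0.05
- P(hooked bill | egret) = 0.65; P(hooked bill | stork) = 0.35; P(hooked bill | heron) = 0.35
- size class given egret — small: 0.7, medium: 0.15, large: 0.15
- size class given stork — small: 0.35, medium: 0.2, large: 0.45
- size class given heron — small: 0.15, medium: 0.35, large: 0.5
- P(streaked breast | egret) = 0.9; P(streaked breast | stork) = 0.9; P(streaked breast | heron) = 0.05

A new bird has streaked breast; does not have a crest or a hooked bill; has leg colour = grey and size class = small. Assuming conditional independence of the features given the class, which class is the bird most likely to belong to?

egret: 0.4 × (1−0.2) × 0.55 × (1−0.65) × 0.7 × 0.9 = 0.038808
stork: 0.2 × (1−0.35) × 0.15 × (1−0.35) × 0.35 × 0.9 = 0.003992625
heron: 0.4 × (1−0.7) × 0.05 × (1−0.35) × 0.15 × 0.05 = 0.00002925
Highest score → egret.

egret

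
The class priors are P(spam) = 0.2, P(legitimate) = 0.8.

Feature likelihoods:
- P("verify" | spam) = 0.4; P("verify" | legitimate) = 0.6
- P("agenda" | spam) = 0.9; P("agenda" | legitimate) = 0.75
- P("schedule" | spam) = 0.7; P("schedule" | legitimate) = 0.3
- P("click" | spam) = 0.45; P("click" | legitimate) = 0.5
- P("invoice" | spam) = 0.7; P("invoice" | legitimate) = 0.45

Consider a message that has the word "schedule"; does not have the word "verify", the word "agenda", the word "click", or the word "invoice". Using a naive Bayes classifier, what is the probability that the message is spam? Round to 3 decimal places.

0.174

spam: 0.2 × (1−0.4) × (1−0.9) × 0.7 × (1−0.45) × (1−0.7) = 0.001386
legitimate: 0.8 × (1−0.6) × (1−0.75) × 0.3 × (1−0.5) × (1−0.45) = 0.0066
P(spam | x) = 0.001386 / 0.007986 ≈ 0.174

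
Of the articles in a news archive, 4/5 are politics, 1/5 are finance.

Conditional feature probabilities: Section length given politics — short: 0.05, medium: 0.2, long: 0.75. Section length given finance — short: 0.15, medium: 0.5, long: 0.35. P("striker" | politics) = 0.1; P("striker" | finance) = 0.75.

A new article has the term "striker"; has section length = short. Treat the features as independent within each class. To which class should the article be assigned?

finance

politics: 0.8 × 0.05 × 0.1 = 0.004
finance: 0.2 × 0.15 × 0.75 = 0.0225
Highest score → finance.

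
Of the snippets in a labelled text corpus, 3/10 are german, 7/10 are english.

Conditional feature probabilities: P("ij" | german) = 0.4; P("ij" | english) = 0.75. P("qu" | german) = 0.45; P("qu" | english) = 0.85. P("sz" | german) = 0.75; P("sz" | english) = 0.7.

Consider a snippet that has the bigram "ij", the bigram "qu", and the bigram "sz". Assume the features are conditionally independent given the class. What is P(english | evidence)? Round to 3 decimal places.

german: 0.3 × 0.4 × 0.45 × 0.75 = 0.0405
english: 0.7 × 0.75 × 0.85 × 0.7 = 0.312375
P(english | x) = 0.312375 / 0.352875 ≈ 0.885

0.885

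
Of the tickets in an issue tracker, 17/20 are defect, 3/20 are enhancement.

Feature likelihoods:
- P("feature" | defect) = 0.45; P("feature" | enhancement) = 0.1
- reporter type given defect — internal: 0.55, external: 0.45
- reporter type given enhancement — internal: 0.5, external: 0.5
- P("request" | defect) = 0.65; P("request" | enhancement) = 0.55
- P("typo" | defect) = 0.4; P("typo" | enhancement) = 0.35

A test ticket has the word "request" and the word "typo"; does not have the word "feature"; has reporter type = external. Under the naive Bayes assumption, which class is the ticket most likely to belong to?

defect: 0.85 × (1−0.45) × 0.45 × 0.65 × 0.4 = 0.0546975
enhancement: 0.15 × (1−0.1) × 0.5 × 0.55 × 0.35 = 0.01299375
Highest score → defect.

defect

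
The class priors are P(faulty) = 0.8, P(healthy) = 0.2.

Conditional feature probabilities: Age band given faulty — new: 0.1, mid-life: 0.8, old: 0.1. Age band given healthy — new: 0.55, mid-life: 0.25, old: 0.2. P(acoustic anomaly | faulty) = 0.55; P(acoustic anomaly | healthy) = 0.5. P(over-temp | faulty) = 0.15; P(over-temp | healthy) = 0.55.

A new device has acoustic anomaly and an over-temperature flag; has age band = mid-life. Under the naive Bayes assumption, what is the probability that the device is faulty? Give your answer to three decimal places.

0.793

faulty: 0.8 × 0.8 × 0.55 × 0.15 = 0.0528
healthy: 0.2 × 0.25 × 0.5 × 0.55 = 0.01375
P(faulty | x) = 0.0528 / 0.06655 ≈ 0.793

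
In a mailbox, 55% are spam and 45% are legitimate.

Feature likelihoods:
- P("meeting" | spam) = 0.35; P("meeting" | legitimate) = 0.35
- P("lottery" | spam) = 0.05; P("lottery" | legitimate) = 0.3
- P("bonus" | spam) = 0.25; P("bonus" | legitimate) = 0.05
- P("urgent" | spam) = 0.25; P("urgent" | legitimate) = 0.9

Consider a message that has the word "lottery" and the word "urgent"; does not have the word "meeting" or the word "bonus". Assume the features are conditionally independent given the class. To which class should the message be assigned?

spam: 0.55 × (1−0.35) × 0.05 × (1−0.25) × 0.25 = 0.0033515625
legitimate: 0.45 × (1−0.35) × 0.3 × (1−0.05) × 0.9 = 0.07502625
Highest score → legitimate.

legitimate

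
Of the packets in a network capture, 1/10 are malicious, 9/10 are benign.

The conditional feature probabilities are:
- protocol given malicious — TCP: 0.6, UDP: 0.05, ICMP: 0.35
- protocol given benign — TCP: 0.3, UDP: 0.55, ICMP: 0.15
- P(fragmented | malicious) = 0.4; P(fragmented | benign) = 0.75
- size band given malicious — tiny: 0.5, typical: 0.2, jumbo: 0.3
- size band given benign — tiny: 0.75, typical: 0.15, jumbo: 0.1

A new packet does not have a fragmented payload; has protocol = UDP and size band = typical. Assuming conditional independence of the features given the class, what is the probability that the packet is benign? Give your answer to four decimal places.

0.9687

malicious: 0.1 × 0.05 × (1−0.4) × 0.2 = 0.0006
benign: 0.9 × 0.55 × (1−0.75) × 0.15 = 0.0185625
P(benign | x) = 0.0185625 / 0.0191625 ≈ 0.9687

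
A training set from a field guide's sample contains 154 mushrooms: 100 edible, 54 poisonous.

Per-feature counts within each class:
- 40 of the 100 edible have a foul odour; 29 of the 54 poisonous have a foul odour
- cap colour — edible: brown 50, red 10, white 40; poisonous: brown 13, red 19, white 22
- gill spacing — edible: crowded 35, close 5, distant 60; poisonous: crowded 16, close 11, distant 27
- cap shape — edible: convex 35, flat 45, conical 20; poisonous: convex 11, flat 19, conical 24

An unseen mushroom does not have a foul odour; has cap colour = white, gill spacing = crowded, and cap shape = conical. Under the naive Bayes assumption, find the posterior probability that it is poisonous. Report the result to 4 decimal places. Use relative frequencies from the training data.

0.4439

edible: (100/154) × (60/100) × (40/100) × (35/100) × (20/100) ≈ 0.0109091
poisonous: (54/154) × (25/54) × (22/54) × (16/54) × (24/54) ≈ 0.00870947
P(poisonous | x) = 0.00870947 / 0.01961857 ≈ 0.4439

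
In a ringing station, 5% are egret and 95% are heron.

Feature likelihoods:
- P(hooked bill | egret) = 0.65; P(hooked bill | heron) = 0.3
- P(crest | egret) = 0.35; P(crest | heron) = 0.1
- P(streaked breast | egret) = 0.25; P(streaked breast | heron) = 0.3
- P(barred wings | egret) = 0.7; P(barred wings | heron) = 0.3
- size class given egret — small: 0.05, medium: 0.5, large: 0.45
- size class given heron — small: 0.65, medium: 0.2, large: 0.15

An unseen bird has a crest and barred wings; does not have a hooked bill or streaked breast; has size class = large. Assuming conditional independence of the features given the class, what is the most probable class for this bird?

heron

egret: 0.05 × (1−0.65) × 0.35 × (1−0.25) × 0.7 × 0.45 = 0.00144703125
heron: 0.95 × (1−0.3) × 0.1 × (1−0.3) × 0.3 × 0.15 = 0.00209475
Highest score → heron.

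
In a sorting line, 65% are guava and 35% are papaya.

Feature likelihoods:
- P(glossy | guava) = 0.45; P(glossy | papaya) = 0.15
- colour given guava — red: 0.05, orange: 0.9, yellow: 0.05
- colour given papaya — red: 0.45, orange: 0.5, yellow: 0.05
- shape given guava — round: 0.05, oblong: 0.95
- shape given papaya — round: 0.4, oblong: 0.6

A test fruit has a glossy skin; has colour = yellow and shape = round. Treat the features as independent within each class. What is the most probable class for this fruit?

papaya

guava: 0.65 × 0.45 × 0.05 × 0.05 = 0.00073125
papaya: 0.35 × 0.15 × 0.05 × 0.4 = 0.00105
Highest score → papaya.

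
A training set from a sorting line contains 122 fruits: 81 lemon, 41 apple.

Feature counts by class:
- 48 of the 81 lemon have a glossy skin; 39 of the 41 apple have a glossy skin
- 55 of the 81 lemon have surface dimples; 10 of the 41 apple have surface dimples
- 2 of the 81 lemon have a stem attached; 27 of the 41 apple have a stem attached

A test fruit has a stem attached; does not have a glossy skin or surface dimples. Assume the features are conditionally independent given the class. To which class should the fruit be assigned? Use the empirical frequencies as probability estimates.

lemon: (81/122) × (33/81) × (26/81) × (2/81) ≈ 0.00214382
apple: (41/122) × (2/41) × (31/41) × (27/41) ≈ 0.00816259
Highest score → apple.

apple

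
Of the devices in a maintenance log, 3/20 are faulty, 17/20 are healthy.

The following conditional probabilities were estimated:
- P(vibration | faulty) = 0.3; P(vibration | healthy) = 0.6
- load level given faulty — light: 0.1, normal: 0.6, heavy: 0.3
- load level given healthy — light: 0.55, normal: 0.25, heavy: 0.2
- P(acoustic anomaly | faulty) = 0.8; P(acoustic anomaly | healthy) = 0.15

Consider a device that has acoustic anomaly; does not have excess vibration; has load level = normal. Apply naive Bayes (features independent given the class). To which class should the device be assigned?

faulty

faulty: 0.15 × (1−0.3) × 0.6 × 0.8 = 0.0504
healthy: 0.85 × (1−0.6) × 0.25 × 0.15 = 0.01275
Highest score → faulty.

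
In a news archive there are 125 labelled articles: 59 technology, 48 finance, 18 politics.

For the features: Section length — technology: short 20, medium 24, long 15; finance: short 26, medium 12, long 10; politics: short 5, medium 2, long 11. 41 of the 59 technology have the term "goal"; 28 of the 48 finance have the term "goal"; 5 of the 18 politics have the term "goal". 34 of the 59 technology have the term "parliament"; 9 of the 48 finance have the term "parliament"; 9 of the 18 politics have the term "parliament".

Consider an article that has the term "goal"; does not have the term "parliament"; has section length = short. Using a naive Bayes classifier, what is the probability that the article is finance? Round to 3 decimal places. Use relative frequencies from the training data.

0.652

technology: (59/125) × (20/59) × (41/59) × (25/59) ≈ 0.0471129
finance: (48/125) × (26/48) × (28/48) × (39/48) ≈ 0.0985833
politics: (18/125) × (5/18) × (5/18) × (9/18) ≈ 0.00555556
P(finance | x) = 0.0985833 / 0.15125176 ≈ 0.652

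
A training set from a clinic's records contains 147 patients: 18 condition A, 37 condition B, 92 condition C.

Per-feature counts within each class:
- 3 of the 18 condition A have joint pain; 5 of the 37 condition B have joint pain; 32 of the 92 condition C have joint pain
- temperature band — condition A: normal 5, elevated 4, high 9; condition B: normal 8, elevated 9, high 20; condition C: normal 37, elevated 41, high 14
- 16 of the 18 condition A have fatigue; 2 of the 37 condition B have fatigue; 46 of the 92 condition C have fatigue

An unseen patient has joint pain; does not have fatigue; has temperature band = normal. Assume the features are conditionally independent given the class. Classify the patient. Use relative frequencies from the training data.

condition C

condition A: (18/147) × (3/18) × (5/18) × (2/18) ≈ 0.000629882
condition B: (37/147) × (5/37) × (8/37) × (35/37) ≈ 0.00695676
condition C: (92/147) × (32/92) × (37/92) × (46/92) ≈ 0.043774
Highest score → condition C.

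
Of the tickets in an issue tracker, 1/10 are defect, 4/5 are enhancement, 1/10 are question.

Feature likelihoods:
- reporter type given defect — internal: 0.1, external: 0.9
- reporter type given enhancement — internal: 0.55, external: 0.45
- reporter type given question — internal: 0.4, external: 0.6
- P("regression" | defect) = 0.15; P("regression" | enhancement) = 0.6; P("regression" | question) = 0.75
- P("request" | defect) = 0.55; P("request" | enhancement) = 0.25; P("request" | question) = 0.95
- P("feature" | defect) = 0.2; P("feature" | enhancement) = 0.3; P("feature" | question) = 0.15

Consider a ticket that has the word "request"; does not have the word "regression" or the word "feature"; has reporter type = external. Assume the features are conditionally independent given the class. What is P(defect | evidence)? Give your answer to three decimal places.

defect: 0.1 × 0.9 × (1−0.15) × 0.55 × (1−0.2) = 0.03366
enhancement: 0.8 × 0.45 × (1−0.6) × 0.25 × (1−0.3) = 0.0252
question: 0.1 × 0.6 × (1−0.75) × 0.95 × (1−0.15) = 0.0121125
P(defect | x) = 0.03366 / 0.0709725 ≈ 0.474

0.474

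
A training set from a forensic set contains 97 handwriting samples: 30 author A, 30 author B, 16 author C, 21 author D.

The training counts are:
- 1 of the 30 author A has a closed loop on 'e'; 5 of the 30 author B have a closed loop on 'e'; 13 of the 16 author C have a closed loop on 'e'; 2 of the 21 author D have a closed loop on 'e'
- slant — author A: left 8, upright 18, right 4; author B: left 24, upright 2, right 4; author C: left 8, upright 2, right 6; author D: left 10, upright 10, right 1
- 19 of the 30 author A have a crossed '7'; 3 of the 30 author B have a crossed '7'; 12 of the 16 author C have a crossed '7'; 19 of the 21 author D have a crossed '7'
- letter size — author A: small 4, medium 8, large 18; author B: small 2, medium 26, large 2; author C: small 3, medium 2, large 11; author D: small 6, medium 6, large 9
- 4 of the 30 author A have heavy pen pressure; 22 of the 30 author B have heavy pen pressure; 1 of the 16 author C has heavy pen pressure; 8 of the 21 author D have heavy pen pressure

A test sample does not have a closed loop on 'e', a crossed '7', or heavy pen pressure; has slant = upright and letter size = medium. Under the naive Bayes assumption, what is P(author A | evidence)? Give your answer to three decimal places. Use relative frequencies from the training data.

0.743

author A: (30/97) × (29/30) × (18/30) × (11/30) × (8/30) × (26/30) ≈ 0.0152009
author B: (30/97) × (25/30) × (2/30) × (27/30) × (26/30) × (8/30) ≈ 0.00357388
author C: (16/97) × (3/16) × (2/16) × (4/16) × (2/16) × (15/16) ≈ 0.000113261
author D: (21/97) × (19/21) × (10/21) × (2/21) × (6/21) × (13/21) ≈ 0.00157119
P(author A | x) = 0.0152009 / 0.020459231 ≈ 0.743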